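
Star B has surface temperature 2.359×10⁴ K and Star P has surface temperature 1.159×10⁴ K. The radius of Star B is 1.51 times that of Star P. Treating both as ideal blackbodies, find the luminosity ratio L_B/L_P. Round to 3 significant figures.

L_B/L_P ≈ 39.1

L ∝ R²T⁴, so L_B/L_P = (R_B/R_P)²(T_B/T_P)⁴ = (1.51)² × (2.359×10⁴/1.159×10⁴)⁴ = 2.2801 × 17.1624 = 39.1.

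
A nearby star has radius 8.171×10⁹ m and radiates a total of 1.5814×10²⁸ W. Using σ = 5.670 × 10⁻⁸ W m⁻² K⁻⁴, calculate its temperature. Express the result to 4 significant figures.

T ≈ 4270 K

Surface area A = 4πR² = 4π(8.171×10⁹ m)² = 8.38997×10²⁰ m².
P = σAT⁴ ⇒ T = (P/(σA))^(1/4) = (1.5814×10²⁸/(5.670×10⁻⁸×8.38997×10²⁰))^(1/4) = 4270 K.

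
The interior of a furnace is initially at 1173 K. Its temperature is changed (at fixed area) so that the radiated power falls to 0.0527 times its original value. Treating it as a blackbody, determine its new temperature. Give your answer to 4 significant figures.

T₂ ≈ 562.0 K

P ∝ T⁴, so T₂/T₁ = (P₂/P₁)^(1/4) = (0.0527)^(1/4) = 0.479129.
T₂ = 1173 × 0.479129 = 562.0 K.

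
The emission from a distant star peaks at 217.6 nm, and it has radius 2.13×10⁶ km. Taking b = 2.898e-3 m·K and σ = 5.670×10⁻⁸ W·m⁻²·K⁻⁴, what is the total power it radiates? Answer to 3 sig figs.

Wien's law: T = b/λ_max = 2.898×10⁻³/2.176×10⁻⁷ = 13318.0 K.
Surface area A = 4πR² = 4π(2.13×10⁹ m)² = 5.70124×10¹⁹ m².
Then P = σAT⁴ = 5.670×10⁻⁸×5.70124×10¹⁹×(13318.0)⁴ = 1.02×10²⁹ W.

P ≈ 1.02×10²⁹ W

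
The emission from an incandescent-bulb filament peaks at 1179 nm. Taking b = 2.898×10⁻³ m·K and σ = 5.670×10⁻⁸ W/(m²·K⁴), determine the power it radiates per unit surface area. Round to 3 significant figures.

I ≈ 2.07×10⁶ W/m²

Wien's law: T = b/λ_max = 2.898×10⁻³/1.179×10⁻⁶ = 2458.02 K.
Then I = σT⁴ = 5.670×10⁻⁸×(2458.02)⁴ = 2.07×10⁶ W/m².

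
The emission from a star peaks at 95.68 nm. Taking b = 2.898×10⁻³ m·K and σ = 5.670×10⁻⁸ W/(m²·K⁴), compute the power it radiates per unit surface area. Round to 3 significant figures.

I ≈ 4.77×10¹⁰ W/m²

Wien's law: T = b/λ_max = 2.898×10⁻³/9.568×10⁻⁸ = 30288.5 K.
Then I = σT⁴ = 5.670×10⁻⁸×(30288.5)⁴ = 4.77×10¹⁰ W/m².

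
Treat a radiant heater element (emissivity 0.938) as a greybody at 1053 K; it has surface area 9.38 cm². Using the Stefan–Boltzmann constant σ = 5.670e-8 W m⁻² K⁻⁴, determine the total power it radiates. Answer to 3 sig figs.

Area A = 9.38 cm² = 9.38×10⁻⁴ m².
P = εσAT⁴ = 0.938 × 5.670×10⁻⁸ × 9.38×10⁻⁴ × (1053)⁴ = 61.3 W.

P ≈ 61.3 W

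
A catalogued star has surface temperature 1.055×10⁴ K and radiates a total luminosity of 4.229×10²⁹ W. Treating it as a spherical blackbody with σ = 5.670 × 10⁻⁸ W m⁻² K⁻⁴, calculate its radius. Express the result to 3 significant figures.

L = 4πR²σT⁴ ⇒ R = √(L/(4πσT⁴)).
σT⁴ = 7.02414×10⁸ W/m², so R = √(4.229×10²⁹/(4π×7.02414×10⁸)) = 6.92×10⁹ m.

R ≈ 6.92×10⁹ m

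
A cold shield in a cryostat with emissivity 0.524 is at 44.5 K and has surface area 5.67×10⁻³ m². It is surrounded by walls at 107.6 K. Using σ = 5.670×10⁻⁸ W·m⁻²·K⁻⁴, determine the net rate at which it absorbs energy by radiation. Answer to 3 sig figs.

Area A = 5.67×10⁻³ m².
Net radiated power P_net = εσA(T⁴ − T₀⁴) = 0.524×5.670×10⁻⁸×5.67×10⁻³×(44.5⁴ − 107.6⁴).
T⁴ − T₀⁴ = 3.92139×10⁶ − 1.34045×10⁸ = -1.30124×10⁸ K⁴, so P_net = -0.0219 W — negative, meaning a net gain of 0.0219 W.

Net gain ≈ 0.0219 W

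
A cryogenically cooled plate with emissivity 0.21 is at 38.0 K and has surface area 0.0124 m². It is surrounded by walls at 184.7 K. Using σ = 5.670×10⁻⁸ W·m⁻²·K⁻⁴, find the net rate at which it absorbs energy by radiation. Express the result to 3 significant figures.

Area A = 0.0124 m².
Net radiated power P_net = εσA(T⁴ − T₀⁴) = 0.21×5.670×10⁻⁸×0.0124×(38.0⁴ − 184.7⁴).
T⁴ − T₀⁴ = 2.08514×10⁶ − 1.16377×10⁹ = -1.16168×10⁹ K⁴, so P_net = -0.172 W — negative, meaning a net gain of 0.172 W.

Net gain ≈ 0.172 W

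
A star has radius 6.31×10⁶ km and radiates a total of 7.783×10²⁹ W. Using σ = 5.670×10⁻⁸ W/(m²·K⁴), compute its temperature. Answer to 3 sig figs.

T ≈ 1.29×10⁴ K

Surface area A = 4πR² = 4π(6.31×10⁹ m)² = 5.00344×10²⁰ m².
P = σAT⁴ ⇒ T = (P/(σA))^(1/4) = (7.783×10²⁹/(5.670×10⁻⁸×5.00344×10²⁰))^(1/4) = 1.29×10⁴ K.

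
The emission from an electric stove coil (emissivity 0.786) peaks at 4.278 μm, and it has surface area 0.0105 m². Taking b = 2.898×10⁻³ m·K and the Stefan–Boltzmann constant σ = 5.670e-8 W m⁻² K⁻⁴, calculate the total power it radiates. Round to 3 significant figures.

P ≈ 98.5 W

Wien's law: T = b/λ_max = 2.898×10⁻³/4.278×10⁻⁶ = 677.419 K.
Area A = 0.0105 m².
Then P = εσAT⁴ = 0.786×5.670×10⁻⁸×0.0105×(677.419)⁴ = 98.5 W.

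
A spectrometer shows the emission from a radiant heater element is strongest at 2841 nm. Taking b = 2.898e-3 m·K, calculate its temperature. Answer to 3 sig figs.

T ≈ 1.02×10³ K

Wien's law gives T = b/λ_max = (2.898×10⁻³ m·K)/(2.841×10⁻⁶ m) = 1.02×10³ K.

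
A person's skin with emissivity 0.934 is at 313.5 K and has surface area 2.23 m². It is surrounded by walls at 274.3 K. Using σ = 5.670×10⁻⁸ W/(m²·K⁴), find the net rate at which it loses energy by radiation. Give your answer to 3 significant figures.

Net loss ≈ 472 W

Area A = 2.23 m².
Net radiated power P_net = εσA(T⁴ − T₀⁴) = 0.934×5.670×10⁻⁸×2.23×(313.5⁴ − 274.3⁴).
T⁴ − T₀⁴ = 9.65940×10⁹ − 5.66113×10⁹ = 3.99827×10⁹ K⁴, so P_net = 472 W.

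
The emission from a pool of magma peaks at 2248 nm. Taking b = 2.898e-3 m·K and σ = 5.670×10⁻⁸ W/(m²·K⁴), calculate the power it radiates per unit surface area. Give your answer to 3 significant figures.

Wien's law: T = b/λ_max = 2.898×10⁻³/2.248×10⁻⁶ = 1289.15 K.
Then I = σT⁴ = 5.670×10⁻⁸×(1289.15)⁴ = 1.57×10⁵ W/m².

I ≈ 1.57×10⁵ W/m²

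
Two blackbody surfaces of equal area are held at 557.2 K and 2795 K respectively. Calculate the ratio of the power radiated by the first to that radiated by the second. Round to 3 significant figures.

With equal areas, P₁/P₂ = (T₁/T₂)⁴ = (557.2/2795)⁴ = 1.58×10⁻³.

P₁/P₂ ≈ 1.58×10⁻³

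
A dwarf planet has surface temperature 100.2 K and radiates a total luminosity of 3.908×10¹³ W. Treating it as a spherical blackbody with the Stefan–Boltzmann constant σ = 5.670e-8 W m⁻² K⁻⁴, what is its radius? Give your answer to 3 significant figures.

R ≈ 7.38×10⁵ m

L = 4πR²σT⁴ ⇒ R = √(L/(4πσT⁴)).
σT⁴ = 5.71550 W/m², so R = √(3.908×10¹³/(4π×5.71550)) = 7.38×10⁵ m.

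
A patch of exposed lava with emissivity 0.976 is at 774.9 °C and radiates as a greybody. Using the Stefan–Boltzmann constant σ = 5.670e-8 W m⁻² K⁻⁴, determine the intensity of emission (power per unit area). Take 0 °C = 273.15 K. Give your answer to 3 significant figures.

I ≈ 6.68×10⁴ W/m²

T = 774.9 °C + 273.15 = 1048.05 K.
Stefan–Boltzmann: I = εσT⁴ = 0.976 × 5.670×10⁻⁸ × (1048.05)⁴ = 6.68×10⁴ W/m².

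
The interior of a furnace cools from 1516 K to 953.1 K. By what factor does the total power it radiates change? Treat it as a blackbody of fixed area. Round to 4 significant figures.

P₂/P₁ ≈ 0.1562

P ∝ T⁴, so P₂/P₁ = (T₂/T₁)⁴ = (953.1/1516)⁴ = (0.628694)⁴ = 0.1562.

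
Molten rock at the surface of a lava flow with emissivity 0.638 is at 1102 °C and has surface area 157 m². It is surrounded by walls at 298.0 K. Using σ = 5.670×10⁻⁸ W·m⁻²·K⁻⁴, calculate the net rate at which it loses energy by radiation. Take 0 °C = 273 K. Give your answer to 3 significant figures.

T = 1102 °C + 273 = 1375 K.
Area A = 157 m².
Net radiated power P_net = εσA(T⁴ − T₀⁴) = 0.638×5.670×10⁻⁸×157×(1375⁴ − 298.0⁴).
T⁴ − T₀⁴ = 3.57446×10¹² − 7.88615×10⁹ = 3.56657×10¹² K⁴, so P_net = 2.03×10⁷ W.

Net loss ≈ 2.03×10⁷ W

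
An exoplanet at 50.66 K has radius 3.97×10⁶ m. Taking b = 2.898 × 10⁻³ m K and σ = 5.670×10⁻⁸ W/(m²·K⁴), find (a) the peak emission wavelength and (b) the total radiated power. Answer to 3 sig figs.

λ_max ≈ 57.2 μm; P ≈ 7.40×10¹³ W

(a) λ_max = b/T = 2.898×10⁻³/50.66 = 5.720×10⁻⁵ m = 57.2 μm.
Surface area A = 4πR² = 4π(3.97×10⁶ m)² = 1.98057×10¹⁴ m².
(b) P = σAT⁴ = 5.670×10⁻⁸×1.98057×10¹⁴×(50.66)⁴ = 7.40×10¹³ W.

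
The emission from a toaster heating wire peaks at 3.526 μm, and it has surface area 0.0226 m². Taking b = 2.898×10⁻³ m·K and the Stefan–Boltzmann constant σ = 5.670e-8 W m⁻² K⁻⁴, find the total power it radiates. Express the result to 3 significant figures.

P ≈ 585 W

Wien's law: T = b/λ_max = 2.898×10⁻³/3.526×10⁻⁶ = 821.894 K.
Area A = 0.0226 m².
Then P = σAT⁴ = 5.670×10⁻⁸×0.0226×(821.894)⁴ = 585 W.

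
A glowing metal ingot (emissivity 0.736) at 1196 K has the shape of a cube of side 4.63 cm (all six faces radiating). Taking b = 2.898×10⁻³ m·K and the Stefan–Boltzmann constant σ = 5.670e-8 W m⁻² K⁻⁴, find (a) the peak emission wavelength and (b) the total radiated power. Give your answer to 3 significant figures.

(a) λ_max = b/T = 2.898×10⁻³/1196 = 2.423×10⁻⁶ m = 2.42 μm.
Area A = 6s² = 6×(0.0463 m)² = 0.0128621 m².
(b) P = εσAT⁴ = 0.736×5.670×10⁻⁸×0.0128621×(1196)⁴ = 1.10×10³ W.

λ_max ≈ 2.42 μm; P ≈ 1.10×10³ W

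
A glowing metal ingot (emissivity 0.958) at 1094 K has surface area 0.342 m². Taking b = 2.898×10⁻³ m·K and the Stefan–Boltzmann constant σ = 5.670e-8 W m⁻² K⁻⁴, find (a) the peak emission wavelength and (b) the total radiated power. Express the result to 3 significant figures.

(a) λ_max = b/T = 2.898×10⁻³/1094 = 2.649×10⁻⁶ m = 2.65×10³ nm.
Area A = 0.342 m².
(b) P = εσAT⁴ = 0.958×5.670×10⁻⁸×0.342×(1094)⁴ = 2.66×10⁴ W.

λ_max ≈ 2.65×10³ nm; P ≈ 2.66×10⁴ W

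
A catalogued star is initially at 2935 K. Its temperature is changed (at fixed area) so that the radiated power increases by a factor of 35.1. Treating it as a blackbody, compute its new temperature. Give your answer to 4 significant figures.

T₂ ≈ 7144 K

P ∝ T⁴, so T₂/T₁ = (P₂/P₁)^(1/4) = (35.1)^(1/4) = 2.43403.
T₂ = 2935 × 2.43403 = 7144 K.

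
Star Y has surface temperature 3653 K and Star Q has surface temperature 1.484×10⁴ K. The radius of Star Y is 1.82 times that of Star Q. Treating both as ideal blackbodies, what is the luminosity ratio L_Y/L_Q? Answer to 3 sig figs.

L_Y/L_Q ≈ 0.0122

L ∝ R²T⁴, so L_Y/L_Q = (R_Y/R_Q)²(T_Y/T_Q)⁴ = (1.82)² × (3653/1.484×10⁴)⁴ = 3.3124 × 3.67167×10⁻³ = 0.0122.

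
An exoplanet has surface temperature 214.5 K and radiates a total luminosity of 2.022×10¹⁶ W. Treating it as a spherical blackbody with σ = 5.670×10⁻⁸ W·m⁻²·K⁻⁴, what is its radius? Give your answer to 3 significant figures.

L = 4πR²σT⁴ ⇒ R = √(L/(4πσT⁴)).
σT⁴ = 120.031 W/m², so R = √(2.022×10¹⁶/(4π×120.031)) = 3.66×10⁶ m.

R ≈ 3.66×10⁶ m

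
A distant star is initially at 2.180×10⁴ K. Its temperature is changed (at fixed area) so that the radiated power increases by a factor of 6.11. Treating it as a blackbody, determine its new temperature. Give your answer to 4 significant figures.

P ∝ T⁴, so T₂/T₁ = (P₂/P₁)^(1/4) = (6.11)^(1/4) = 1.57221.
T₂ = 2.180×10⁴ × 1.57221 = 3.427×10⁴ K.

T₂ ≈ 3.427×10⁴ K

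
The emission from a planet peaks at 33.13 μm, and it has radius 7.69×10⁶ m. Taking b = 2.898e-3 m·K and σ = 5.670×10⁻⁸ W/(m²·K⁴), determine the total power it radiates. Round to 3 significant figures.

P ≈ 2.47×10¹⁵ W

Wien's law: T = b/λ_max = 2.898×10⁻³/3.313×10⁻⁵ = 87.4736 K.
Surface area A = 4πR² = 4π(7.69×10⁶ m)² = 7.43126×10¹⁴ m².
Then P = σAT⁴ = 5.670×10⁻⁸×7.43126×10¹⁴×(87.4736)⁴ = 2.47×10¹⁵ W.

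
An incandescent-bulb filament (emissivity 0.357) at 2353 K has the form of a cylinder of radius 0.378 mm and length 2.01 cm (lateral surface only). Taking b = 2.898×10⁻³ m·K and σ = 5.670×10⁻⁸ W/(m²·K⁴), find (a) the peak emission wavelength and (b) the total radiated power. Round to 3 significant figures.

λ_max ≈ 1.23×10³ nm; P ≈ 29.6 W

(a) λ_max = b/T = 2.898×10⁻³/2353 = 1.232×10⁻⁶ m = 1.23×10³ nm.
Lateral area A = 2πrL = 2π×3.78×10⁻⁴×0.0201 = 4.77384×10⁻⁵ m².
(b) P = εσAT⁴ = 0.357×5.670×10⁻⁸×4.77384×10⁻⁵×(2353)⁴ = 29.6 W.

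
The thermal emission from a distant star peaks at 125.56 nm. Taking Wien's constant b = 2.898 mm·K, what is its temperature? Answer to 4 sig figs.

T ≈ 2.308×10⁴ K

Wien's law gives T = b/λ_max = (2.898×10⁻³ m·K)/(1.2556×10⁻⁷ m) = 2.308×10⁴ K.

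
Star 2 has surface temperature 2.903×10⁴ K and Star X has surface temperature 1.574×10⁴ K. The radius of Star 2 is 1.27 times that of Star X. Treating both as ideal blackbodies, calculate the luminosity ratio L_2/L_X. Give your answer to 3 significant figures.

L ∝ R²T⁴, so L_2/L_X = (R_2/R_X)²(T_2/T_X)⁴ = (1.27)² × (2.903×10⁴/1.574×10⁴)⁴ = 1.6129 × 11.5710 = 18.7.

L_2/L_X ≈ 18.7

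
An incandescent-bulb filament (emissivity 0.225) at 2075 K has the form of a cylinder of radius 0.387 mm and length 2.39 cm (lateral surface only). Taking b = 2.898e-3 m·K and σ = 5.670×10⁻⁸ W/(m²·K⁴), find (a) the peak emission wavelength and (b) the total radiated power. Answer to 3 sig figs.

(a) λ_max = b/T = 2.898×10⁻³/2075 = 1.397×10⁻⁶ m = 1.40 μm.
Lateral area A = 2πrL = 2π×3.87×10⁻⁴×0.0239 = 5.81151×10⁻⁵ m².
(b) P = εσAT⁴ = 0.225×5.670×10⁻⁸×5.81151×10⁻⁵×(2075)⁴ = 13.7 W.

λ_max ≈ 1.40 μm; P ≈ 13.7 W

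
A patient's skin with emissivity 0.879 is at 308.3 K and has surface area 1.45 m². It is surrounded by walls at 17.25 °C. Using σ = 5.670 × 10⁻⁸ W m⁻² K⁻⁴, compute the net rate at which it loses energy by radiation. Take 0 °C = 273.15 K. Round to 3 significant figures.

Surroundings: T = 17.25 °C + 273.15 = 290.40 K.
Area A = 1.45 m².
Net radiated power P_net = εσA(T⁴ − T₀⁴) = 0.879×5.670×10⁻⁸×1.45×(308.3⁴ − 290.40⁴).
T⁴ − T₀⁴ = 9.03429×10⁹ − 7.11191×10⁹ = 1.92238×10⁹ K⁴, so P_net = 139 W.

Net loss ≈ 139 W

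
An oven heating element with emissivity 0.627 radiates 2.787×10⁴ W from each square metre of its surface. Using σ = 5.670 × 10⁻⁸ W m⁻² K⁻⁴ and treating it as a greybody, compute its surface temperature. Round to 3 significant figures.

T ≈ 941 K

I = εσT⁴, so T = (I/εσ)^(1/4) = (2.787×10⁴/(0.627×5.670×10⁻⁸))^(1/4) = 941 K.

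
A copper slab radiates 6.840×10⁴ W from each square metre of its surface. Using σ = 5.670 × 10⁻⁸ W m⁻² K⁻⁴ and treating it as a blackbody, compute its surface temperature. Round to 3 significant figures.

T ≈ 1.05×10³ K

I = σT⁴, so T = (I/σ)^(1/4) = (6.840×10⁴/(5.670×10⁻⁸))^(1/4) = 1.05×10³ K.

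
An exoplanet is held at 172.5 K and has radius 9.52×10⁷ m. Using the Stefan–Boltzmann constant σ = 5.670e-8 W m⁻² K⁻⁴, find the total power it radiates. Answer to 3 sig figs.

Surface area A = 4πR² = 4π(9.52×10⁷ m)² = 1.13890×10¹⁷ m².
P = σAT⁴ = 5.670×10⁻⁸ × 1.13890×10¹⁷ × (172.5)⁴ = 5.72×10¹⁸ W.

P ≈ 5.72×10¹⁸ W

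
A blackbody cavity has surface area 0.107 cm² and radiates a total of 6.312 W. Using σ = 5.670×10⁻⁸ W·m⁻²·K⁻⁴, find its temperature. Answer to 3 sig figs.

Area A = 0.107 cm² = 1.07×10⁻⁵ m².
P = σAT⁴ ⇒ T = (P/(σA))^(1/4) = (6.312/(5.670×10⁻⁸×1.07×10⁻⁵))^(1/4) = 1.80×10³ K.

T ≈ 1.80×10³ K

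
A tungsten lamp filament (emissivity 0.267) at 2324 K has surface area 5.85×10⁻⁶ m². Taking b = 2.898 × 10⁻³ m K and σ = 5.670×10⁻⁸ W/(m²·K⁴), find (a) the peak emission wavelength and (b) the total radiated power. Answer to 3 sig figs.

(a) λ_max = b/T = 2.898×10⁻³/2324 = 1.247×10⁻⁶ m = 1.25 μm.
Area A = 5.85×10⁻⁶ m².
(b) P = εσAT⁴ = 0.267×5.670×10⁻⁸×5.85×10⁻⁶×(2324)⁴ = 2.58 W.

λ_max ≈ 1.25 μm; P ≈ 2.58 W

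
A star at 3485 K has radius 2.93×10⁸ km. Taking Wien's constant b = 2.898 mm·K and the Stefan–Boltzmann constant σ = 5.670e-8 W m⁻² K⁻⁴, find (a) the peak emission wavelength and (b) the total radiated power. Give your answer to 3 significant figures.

λ_max ≈ 832 nm; P ≈ 9.02×10³⁰ W

(a) λ_max = b/T = 2.898×10⁻³/3485 = 8.316×10⁻⁷ m = 832 nm.
Surface area A = 4πR² = 4π(2.93×10¹¹ m)² = 1.07881×10²⁴ m².
(b) P = σAT⁴ = 5.670×10⁻⁸×1.07881×10²⁴×(3485)⁴ = 9.02×10³⁰ W.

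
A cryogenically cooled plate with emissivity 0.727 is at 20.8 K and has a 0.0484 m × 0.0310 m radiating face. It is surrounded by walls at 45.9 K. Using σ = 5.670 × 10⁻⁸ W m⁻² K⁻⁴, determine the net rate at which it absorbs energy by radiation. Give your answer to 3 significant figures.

Area A = 0.0484 × 0.0310 = 1.5004×10⁻³ m².
Net radiated power P_net = εσA(T⁴ − T₀⁴) = 0.727×5.670×10⁻⁸×1.5004×10⁻³×(20.8⁴ − 45.9⁴).
T⁴ − T₀⁴ = 1.87177×10⁵ − 4.43865×10⁶ = -4.25147×10⁶ K⁴, so P_net = -2.63×10⁻⁴ W — negative, meaning a net gain of 2.63×10⁻⁴ W.

Net gain ≈ 2.63×10⁻⁴ W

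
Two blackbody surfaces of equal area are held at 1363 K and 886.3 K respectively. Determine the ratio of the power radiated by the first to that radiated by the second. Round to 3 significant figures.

P₁/P₂ ≈ 5.59

With equal areas, P₁/P₂ = (T₁/T₂)⁴ = (1363/886.3)⁴ = 5.59.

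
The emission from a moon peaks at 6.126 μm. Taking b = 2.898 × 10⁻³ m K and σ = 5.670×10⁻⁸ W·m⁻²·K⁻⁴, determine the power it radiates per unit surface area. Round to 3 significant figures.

Wien's law: T = b/λ_max = 2.898×10⁻³/6.126×10⁻⁶ = 473.066 K.
Then I = σT⁴ = 5.670×10⁻⁸×(473.066)⁴ = 2.84×10³ W/m².

I ≈ 2.84×10³ W/m²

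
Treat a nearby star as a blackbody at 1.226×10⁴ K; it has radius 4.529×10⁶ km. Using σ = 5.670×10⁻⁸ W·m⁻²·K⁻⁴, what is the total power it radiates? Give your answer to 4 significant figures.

P ≈ 3.302×10²⁹ W

Surface area A = 4πR² = 4π(4.529×10⁹ m)² = 2.57759×10²⁰ m².
P = σAT⁴ = 5.670×10⁻⁸ × 2.57759×10²⁰ × (1.226×10⁴)⁴ = 3.302×10²⁹ W.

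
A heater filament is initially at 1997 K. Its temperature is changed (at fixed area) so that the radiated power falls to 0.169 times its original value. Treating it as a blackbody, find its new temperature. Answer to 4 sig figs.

T₂ ≈ 1280 K

P ∝ T⁴, so T₂/T₁ = (P₂/P₁)^(1/4) = (0.169)^(1/4) = 0.641168.
T₂ = 1997 × 0.641168 = 1280 K.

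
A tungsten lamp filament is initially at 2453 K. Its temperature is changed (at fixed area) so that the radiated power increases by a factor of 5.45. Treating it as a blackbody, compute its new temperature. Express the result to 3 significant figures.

P ∝ T⁴, so T₂/T₁ = (P₂/P₁)^(1/4) = (5.45)^(1/4) = 1.52791.
T₂ = 2453 × 1.52791 = 3.75×10³ K.

T₂ ≈ 3.75×10³ K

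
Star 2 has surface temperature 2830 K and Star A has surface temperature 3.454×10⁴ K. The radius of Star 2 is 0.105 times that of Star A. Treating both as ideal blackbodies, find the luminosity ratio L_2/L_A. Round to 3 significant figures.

L ∝ R²T⁴, so L_2/L_A = (R_2/R_A)²(T_2/T_A)⁴ = (0.105)² × (2830/3.454×10⁴)⁴ = 0.011025 × 4.50668×10⁻⁵ = 4.97×10⁻⁷.

L_2/L_A ≈ 4.97×10⁻⁷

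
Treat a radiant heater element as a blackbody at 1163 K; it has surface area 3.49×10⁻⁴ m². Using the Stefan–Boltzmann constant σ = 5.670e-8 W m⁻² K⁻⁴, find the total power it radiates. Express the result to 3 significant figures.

P ≈ 36.2 W

Area A = 3.49×10⁻⁴ m².
P = σAT⁴ = 5.670×10⁻⁸ × 3.49×10⁻⁴ × (1163)⁴ = 36.2 W.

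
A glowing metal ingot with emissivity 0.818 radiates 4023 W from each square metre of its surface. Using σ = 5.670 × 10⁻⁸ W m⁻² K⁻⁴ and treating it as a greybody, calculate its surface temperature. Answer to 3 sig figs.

T ≈ 543 K

I = εσT⁴, so T = (I/εσ)^(1/4) = (4023/(0.818×5.670×10⁻⁸))^(1/4) = 543 K.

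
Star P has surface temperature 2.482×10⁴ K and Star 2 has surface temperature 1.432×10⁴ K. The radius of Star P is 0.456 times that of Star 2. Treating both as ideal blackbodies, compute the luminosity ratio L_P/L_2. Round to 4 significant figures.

L_P/L_2 ≈ 1.877

L ∝ R²T⁴, so L_P/L_2 = (R_P/R_2)²(T_P/T_2)⁴ = (0.456)² × (2.482×10⁴/1.432×10⁴)⁴ = 0.207936 × 9.02475 = 1.877.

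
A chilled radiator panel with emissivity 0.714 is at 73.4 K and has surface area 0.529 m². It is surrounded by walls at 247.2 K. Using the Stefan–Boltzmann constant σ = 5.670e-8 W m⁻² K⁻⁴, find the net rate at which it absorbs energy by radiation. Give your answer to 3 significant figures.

Area A = 0.529 m².
Net radiated power P_net = εσA(T⁴ − T₀⁴) = 0.714×5.670×10⁻⁸×0.529×(73.4⁴ − 247.2⁴).
T⁴ − T₀⁴ = 2.90258×10⁷ − 3.73417×10⁹ = -3.70514×10⁹ K⁴, so P_net = -79.3 W — negative, meaning a net gain of 79.3 W.

Net gain ≈ 79.3 W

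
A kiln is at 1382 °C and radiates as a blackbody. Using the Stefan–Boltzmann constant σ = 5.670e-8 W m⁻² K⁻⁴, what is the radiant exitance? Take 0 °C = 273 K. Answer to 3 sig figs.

I ≈ 4.25×10⁵ W/m²

T = 1382 °C + 273 = 1655 K.
Stefan–Boltzmann: I = σT⁴ = 5.670×10⁻⁸ × (1655)⁴ = 4.25×10⁵ W/m².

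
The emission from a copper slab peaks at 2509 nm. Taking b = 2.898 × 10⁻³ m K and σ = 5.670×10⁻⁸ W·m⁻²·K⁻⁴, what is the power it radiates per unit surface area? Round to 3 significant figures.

Wien's law: T = b/λ_max = 2.898×10⁻³/2.509×10⁻⁶ = 1155.04 K.
Then I = σT⁴ = 5.670×10⁻⁸×(1155.04)⁴ = 1.01×10⁵ W/m².

I ≈ 1.01×10⁵ W/m²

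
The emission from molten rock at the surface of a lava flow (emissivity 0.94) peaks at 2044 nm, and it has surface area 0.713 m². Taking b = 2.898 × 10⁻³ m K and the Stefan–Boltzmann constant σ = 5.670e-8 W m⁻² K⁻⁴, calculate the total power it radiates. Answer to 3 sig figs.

Wien's law: T = b/λ_max = 2.898×10⁻³/2.044×10⁻⁶ = 1417.81 K.
Area A = 0.713 m².
Then P = εσAT⁴ = 0.94×5.670×10⁻⁸×0.713×(1417.81)⁴ = 1.54×10⁵ W.

P ≈ 1.54×10⁵ W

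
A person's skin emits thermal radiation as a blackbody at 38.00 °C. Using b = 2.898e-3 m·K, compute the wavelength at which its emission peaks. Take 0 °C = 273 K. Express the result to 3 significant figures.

T = 38.00 °C + 273 = 311.00 K.
Wien's displacement law: λ_max = b/T = (2.898×10⁻³ m·K)/(311.00 K) = 9.318×10⁻⁶ m.
That is 9.32 μm, in the infrared range.

λ_max ≈ 9.32 μm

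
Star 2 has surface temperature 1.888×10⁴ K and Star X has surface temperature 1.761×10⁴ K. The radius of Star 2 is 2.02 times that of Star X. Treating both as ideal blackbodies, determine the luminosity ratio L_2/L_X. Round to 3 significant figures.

L ∝ R²T⁴, so L_2/L_X = (R_2/R_X)²(T_2/T_X)⁴ = (2.02)² × (1.888×10⁴/1.761×10⁴)⁴ = 4.0804 × 1.32121 = 5.39.

L_2/L_X ≈ 5.39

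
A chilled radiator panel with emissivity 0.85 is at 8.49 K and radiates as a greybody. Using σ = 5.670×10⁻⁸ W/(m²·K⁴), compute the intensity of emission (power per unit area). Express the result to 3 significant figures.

I ≈ 2.50×10⁻⁴ W/m²

Stefan–Boltzmann: I = εσT⁴ = 0.85 × 5.670×10⁻⁸ × (8.49)⁴ = 2.50×10⁻⁴ W/m².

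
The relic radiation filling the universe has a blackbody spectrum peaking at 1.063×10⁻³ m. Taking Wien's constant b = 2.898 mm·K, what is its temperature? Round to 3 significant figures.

Wien's law gives T = b/λ_max = (2.898×10⁻³ m·K)/(1.063×10⁻³ m) = 2.73 K.

T ≈ 2.73 K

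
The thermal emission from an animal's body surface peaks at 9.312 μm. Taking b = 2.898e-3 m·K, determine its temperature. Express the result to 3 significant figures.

Wien's law gives T = b/λ_max = (2.898×10⁻³ m·K)/(9.312×10⁻⁶ m) = 311 K.

T ≈ 311 K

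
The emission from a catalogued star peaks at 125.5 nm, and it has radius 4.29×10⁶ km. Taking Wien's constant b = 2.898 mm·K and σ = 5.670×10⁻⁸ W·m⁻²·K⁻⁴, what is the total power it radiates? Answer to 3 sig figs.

P ≈ 3.73×10³⁰ W

Wien's law: T = b/λ_max = 2.898×10⁻³/1.255×10⁻⁷ = 23091.6 K.
Surface area A = 4πR² = 4π(4.29×10⁹ m)² = 2.31273×10²⁰ m².
Then P = σAT⁴ = 5.670×10⁻⁸×2.31273×10²⁰×(23091.6)⁴ = 3.73×10³⁰ W.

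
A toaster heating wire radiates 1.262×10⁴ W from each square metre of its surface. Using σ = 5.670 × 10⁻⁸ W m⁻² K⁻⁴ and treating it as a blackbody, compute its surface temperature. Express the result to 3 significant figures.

I = σT⁴, so T = (I/σ)^(1/4) = (1.262×10⁴/(5.670×10⁻⁸))^(1/4) = 687 K.

T ≈ 687 K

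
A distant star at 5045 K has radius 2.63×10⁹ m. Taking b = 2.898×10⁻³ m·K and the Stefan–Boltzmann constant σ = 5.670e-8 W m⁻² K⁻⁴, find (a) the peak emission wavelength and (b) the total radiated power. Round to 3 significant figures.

λ_max ≈ 0.574 μm; P ≈ 3.19×10²⁷ W

(a) λ_max = b/T = 2.898×10⁻³/5045 = 5.744×10⁻⁷ m = 0.574 μm.
Surface area A = 4πR² = 4π(2.63×10⁹ m)² = 8.69203×10¹⁹ m².
(b) P = σAT⁴ = 5.670×10⁻⁸×8.69203×10¹⁹×(5045)⁴ = 3.19×10²⁷ W.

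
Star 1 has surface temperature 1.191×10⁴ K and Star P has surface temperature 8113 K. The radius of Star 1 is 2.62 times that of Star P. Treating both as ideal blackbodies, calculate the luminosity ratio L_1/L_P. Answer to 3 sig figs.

L_1/L_P ≈ 31.9

L ∝ R²T⁴, so L_1/L_P = (R_1/R_P)²(T_1/T_P)⁴ = (2.62)² × (1.191×10⁴/8113)⁴ = 6.8644 × 4.64431 = 31.9.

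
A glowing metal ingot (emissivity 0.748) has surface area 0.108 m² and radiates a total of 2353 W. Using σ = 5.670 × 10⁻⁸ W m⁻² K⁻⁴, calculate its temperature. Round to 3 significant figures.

T ≈ 847 K

Area A = 0.108 m².
P = εσAT⁴ ⇒ T = (P/(εσA))^(1/4) = (2353/(0.748×5.670×10⁻⁸×0.108))^(1/4) = 847 K.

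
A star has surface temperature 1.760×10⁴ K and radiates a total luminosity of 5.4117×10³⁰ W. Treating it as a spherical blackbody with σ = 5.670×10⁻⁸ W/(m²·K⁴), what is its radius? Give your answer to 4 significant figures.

R ≈ 8.897×10⁹ m

L = 4πR²σT⁴ ⇒ R = √(L/(4πσT⁴)).
σT⁴ = 5.44044×10⁹ W/m², so R = √(5.4117×10³⁰/(4π×5.44044×10⁹)) = 8.897×10⁹ m.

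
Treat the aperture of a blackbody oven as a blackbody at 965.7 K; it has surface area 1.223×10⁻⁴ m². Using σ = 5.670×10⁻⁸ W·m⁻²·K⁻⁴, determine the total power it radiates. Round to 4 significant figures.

P ≈ 6.031 W

Area A = 1.223×10⁻⁴ m².
P = σAT⁴ = 5.670×10⁻⁸ × 1.223×10⁻⁴ × (965.7)⁴ = 6.031 W.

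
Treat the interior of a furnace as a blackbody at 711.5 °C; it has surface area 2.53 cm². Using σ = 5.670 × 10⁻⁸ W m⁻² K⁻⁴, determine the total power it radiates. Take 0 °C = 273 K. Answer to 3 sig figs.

T = 711.5 °C + 273 = 984.5 K.
Area A = 2.53 cm² = 2.53×10⁻⁴ m².
P = σAT⁴ = 5.670×10⁻⁸ × 2.53×10⁻⁴ × (984.5)⁴ = 13.5 W.

P ≈ 13.5 W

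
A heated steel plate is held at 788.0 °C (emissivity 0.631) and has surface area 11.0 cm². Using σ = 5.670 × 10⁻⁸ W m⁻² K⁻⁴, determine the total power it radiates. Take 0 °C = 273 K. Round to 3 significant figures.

P ≈ 49.9 W

T = 788.0 °C + 273 = 1061.0 K.
Area A = 11.0 cm² = 1.10×10⁻³ m².
P = εσAT⁴ = 0.631 × 5.670×10⁻⁸ × 1.10×10⁻³ × (1061.0)⁴ = 49.9 W.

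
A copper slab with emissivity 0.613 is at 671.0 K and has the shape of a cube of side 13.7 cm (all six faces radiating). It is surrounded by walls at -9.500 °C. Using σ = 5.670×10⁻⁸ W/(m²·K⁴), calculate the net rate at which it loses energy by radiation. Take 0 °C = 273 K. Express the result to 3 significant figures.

Surroundings: T = -9.500 °C + 273 = 263.500 K.
Area A = 6s² = 6×(0.137 m)² = 0.112614 m².
Net radiated power P_net = εσA(T⁴ − T₀⁴) = 0.613×5.670×10⁻⁸×0.112614×(671.0⁴ − 263.500⁴).
T⁴ − T₀⁴ = 2.02717×10¹¹ − 4.82084×10⁹ = 1.97896×10¹¹ K⁴, so P_net = 775 W.

Net loss ≈ 775 W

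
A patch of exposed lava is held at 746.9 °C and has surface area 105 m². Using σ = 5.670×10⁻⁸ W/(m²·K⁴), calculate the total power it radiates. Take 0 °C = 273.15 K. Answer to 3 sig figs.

T = 746.9 °C + 273.15 = 1020.05 K.
Area A = 105 m².
P = σAT⁴ = 5.670×10⁻⁸ × 105 × (1020.05)⁴ = 6.45×10⁶ W.

P ≈ 6.45×10⁶ W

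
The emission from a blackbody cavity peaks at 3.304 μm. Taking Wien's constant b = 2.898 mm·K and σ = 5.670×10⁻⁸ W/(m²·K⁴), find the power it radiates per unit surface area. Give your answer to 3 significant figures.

Wien's law: T = b/λ_max = 2.898×10⁻³/3.304×10⁻⁶ = 877.119 K.
Then I = σT⁴ = 5.670×10⁻⁸×(877.119)⁴ = 3.36×10⁴ W/m².

I ≈ 3.36×10⁴ W/m²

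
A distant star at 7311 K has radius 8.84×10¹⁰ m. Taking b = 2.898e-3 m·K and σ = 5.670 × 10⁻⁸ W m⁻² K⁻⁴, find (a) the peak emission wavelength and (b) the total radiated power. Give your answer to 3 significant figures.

(a) λ_max = b/T = 2.898×10⁻³/7311 = 3.964×10⁻⁷ m = 396 nm.
Surface area A = 4πR² = 4π(8.84×10¹⁰ m)² = 9.82007×10²² m².
(b) P = σAT⁴ = 5.670×10⁻⁸×9.82007×10²²×(7311)⁴ = 1.59×10³¹ W.

λ_max ≈ 396 nm; P ≈ 1.59×10³¹ W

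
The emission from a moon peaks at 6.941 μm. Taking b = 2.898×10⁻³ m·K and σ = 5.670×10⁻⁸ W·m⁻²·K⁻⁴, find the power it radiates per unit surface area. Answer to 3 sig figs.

Wien's law: T = b/λ_max = 2.898×10⁻³/6.941×10⁻⁶ = 417.519 K.
Then I = σT⁴ = 5.670×10⁻⁸×(417.519)⁴ = 1.72×10³ W/m².

I ≈ 1.72×10³ W/m²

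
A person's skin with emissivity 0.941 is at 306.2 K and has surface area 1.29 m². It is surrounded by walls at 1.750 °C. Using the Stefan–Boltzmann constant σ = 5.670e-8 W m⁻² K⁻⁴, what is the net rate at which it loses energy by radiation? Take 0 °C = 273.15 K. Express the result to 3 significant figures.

Surroundings: T = 1.750 °C + 273.15 = 274.900 K.
Area A = 1.29 m².
Net radiated power P_net = εσA(T⁴ − T₀⁴) = 0.941×5.670×10⁻⁸×1.29×(306.2⁴ − 274.900⁴).
T⁴ − T₀⁴ = 8.79065×10⁹ − 5.71083×10⁹ = 3.07982×10⁹ K⁴, so P_net = 212 W.

Net loss ≈ 212 W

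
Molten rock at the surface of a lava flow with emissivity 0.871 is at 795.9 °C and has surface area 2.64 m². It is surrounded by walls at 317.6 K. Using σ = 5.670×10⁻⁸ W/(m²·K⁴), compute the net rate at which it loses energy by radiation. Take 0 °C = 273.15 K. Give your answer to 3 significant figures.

Net loss ≈ 1.69×10⁵ W

T = 795.9 °C + 273.15 = 1069.05 K.
Area A = 2.64 m².
Net radiated power P_net = εσA(T⁴ − T₀⁴) = 0.871×5.670×10⁻⁸×2.64×(1069.05⁴ − 317.6⁴).
T⁴ − T₀⁴ = 1.30615×10¹² − 1.01747×10¹⁰ = 1.29598×10¹² K⁴, so P_net = 1.69×10⁵ W.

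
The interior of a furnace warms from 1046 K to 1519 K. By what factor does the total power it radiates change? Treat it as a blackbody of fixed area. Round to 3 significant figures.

P₂/P₁ ≈ 4.45

P ∝ T⁴, so P₂/P₁ = (T₂/T₁)⁴ = (1519/1046)⁴ = (1.45220)⁴ = 4.45.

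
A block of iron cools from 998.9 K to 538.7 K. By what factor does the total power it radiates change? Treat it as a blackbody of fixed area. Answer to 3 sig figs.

P₂/P₁ ≈ 0.0846

P ∝ T⁴, so P₂/P₁ = (T₂/T₁)⁴ = (538.7/998.9)⁴ = (0.539293)⁴ = 0.0846.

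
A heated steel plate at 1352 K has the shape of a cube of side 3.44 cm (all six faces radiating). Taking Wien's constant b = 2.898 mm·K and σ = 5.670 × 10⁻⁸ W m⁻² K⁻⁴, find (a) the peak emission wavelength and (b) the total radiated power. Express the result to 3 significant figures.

λ_max ≈ 2.14 μm; P ≈ 1.35×10³ W

(a) λ_max = b/T = 2.898×10⁻³/1352 = 2.143×10⁻⁶ m = 2.14 μm.
Area A = 6s² = 6×(0.0344 m)² = 7.10016×10⁻³ m².
(b) P = σAT⁴ = 5.670×10⁻⁸×7.10016×10⁻³×(1352)⁴ = 1.35×10³ W.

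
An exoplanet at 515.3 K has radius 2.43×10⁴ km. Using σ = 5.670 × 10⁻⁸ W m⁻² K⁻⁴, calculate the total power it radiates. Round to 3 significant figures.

Surface area A = 4πR² = 4π(2.43×10⁷ m)² = 7.42032×10¹⁵ m².
P = σAT⁴ = 5.670×10⁻⁸ × 7.42032×10¹⁵ × (515.3)⁴ = 2.97×10¹⁹ W.

P ≈ 2.97×10¹⁹ W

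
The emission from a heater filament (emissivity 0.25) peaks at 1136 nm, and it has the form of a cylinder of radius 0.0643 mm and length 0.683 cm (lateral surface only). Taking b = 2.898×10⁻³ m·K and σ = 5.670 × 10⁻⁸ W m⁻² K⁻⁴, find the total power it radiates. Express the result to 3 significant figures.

Wien's law: T = b/λ_max = 2.898×10⁻³/1.136×10⁻⁶ = 2551.06 K.
Lateral area A = 2πrL = 2π×6.43×10⁻⁵×6.83×10⁻³ = 2.75938×10⁻⁶ m².
Then P = εσAT⁴ = 0.25×5.670×10⁻⁸×2.75938×10⁻⁶×(2551.06)⁴ = 1.66 W.

P ≈ 1.66 W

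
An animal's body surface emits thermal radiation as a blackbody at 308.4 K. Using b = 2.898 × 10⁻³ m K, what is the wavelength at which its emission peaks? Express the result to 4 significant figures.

Wien's displacement law: λ_max = b/T = (2.898×10⁻³ m·K)/(308.4 K) = 9.3969×10⁻⁶ m.
That is 9.397 μm, in the infrared range.

λ_max ≈ 9.397 μm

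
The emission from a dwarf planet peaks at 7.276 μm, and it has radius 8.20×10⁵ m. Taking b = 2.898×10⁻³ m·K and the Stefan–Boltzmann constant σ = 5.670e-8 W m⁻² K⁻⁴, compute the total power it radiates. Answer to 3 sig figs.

P ≈ 1.21×10¹⁶ W

Wien's law: T = b/λ_max = 2.898×10⁻³/7.276×10⁻⁶ = 398.296 K.
Surface area A = 4πR² = 4π(8.20×10⁵ m)² = 8.44963×10¹² m².
Then P = σAT⁴ = 5.670×10⁻⁸×8.44963×10¹²×(398.296)⁴ = 1.21×10¹⁶ W.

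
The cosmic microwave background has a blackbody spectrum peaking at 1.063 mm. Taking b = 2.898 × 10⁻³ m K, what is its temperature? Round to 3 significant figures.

T ≈ 2.73 K

Wien's law gives T = b/λ_max = (2.898×10⁻³ m·K)/(1.063×10⁻³ m) = 2.73 K.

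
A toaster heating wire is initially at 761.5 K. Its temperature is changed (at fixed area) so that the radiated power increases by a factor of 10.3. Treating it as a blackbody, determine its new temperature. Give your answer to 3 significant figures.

T₂ ≈ 1.36×10³ K

P ∝ T⁴, so T₂/T₁ = (P₂/P₁)^(1/4) = (10.3)^(1/4) = 1.79147.
T₂ = 761.5 × 1.79147 = 1.36×10³ K.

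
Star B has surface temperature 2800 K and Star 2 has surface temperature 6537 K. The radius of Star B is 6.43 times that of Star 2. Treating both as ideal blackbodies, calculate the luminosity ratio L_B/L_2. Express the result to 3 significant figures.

L_B/L_2 ≈ 1.39

L ∝ R²T⁴, so L_B/L_2 = (R_B/R_2)²(T_B/T_2)⁴ = (6.43)² × (2800/6537)⁴ = 41.3449 × 0.0336603 = 1.39.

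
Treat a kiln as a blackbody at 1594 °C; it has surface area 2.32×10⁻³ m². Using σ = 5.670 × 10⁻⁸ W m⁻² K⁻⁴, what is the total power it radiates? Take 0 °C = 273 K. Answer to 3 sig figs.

T = 1594 °C + 273 = 1867 K.
Area A = 2.32×10⁻³ m².
P = σAT⁴ = 5.670×10⁻⁸ × 2.32×10⁻³ × (1867)⁴ = 1.60×10³ W.

P ≈ 1.60×10³ W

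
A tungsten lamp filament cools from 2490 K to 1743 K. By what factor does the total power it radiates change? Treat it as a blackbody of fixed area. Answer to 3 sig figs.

P₂/P₁ ≈ 0.240

P ∝ T⁴, so P₂/P₁ = (T₂/T₁)⁴ = (1743/2490)⁴ = (0.700000)⁴ = 0.240.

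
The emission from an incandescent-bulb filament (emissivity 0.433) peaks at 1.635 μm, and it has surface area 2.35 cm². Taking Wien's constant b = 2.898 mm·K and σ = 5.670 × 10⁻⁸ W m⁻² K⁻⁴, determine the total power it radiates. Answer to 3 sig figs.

P ≈ 56.9 W

Wien's law: T = b/λ_max = 2.898×10⁻³/1.635×10⁻⁶ = 1772.48 K.
Area A = 2.35 cm² = 2.35×10⁻⁴ m².
Then P = εσAT⁴ = 0.433×5.670×10⁻⁸×2.35×10⁻⁴×(1772.48)⁴ = 56.9 W.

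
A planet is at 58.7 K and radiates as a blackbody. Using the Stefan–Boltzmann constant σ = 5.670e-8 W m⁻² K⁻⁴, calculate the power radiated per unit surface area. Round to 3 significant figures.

Stefan–Boltzmann: I = σT⁴ = 5.670×10⁻⁸ × (58.7)⁴ = 0.673 W/m².

I ≈ 0.673 W/m²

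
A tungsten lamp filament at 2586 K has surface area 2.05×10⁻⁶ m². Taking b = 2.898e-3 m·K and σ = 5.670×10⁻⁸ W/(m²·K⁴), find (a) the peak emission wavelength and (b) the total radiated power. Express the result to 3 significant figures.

(a) λ_max = b/T = 2.898×10⁻³/2586 = 1.121×10⁻⁶ m = 1.12 μm.
Area A = 2.05×10⁻⁶ m².
(b) P = σAT⁴ = 5.670×10⁻⁸×2.05×10⁻⁶×(2586)⁴ = 5.20 W.

λ_max ≈ 1.12 μm; P ≈ 5.20 W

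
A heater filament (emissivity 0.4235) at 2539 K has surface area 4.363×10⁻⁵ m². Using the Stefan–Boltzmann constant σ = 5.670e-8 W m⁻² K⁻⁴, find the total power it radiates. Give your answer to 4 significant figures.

P ≈ 43.54 W

Area A = 4.363×10⁻⁵ m².
P = εσAT⁴ = 0.4235 × 5.670×10⁻⁸ × 4.363×10⁻⁵ × (2539)⁴ = 43.54 W.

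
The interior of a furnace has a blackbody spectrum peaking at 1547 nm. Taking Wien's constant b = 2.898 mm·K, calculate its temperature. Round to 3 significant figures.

T ≈ 1.87×10³ K

Wien's law gives T = b/λ_max = (2.898×10⁻³ m·K)/(1.547×10⁻⁶ m) = 1.87×10³ K.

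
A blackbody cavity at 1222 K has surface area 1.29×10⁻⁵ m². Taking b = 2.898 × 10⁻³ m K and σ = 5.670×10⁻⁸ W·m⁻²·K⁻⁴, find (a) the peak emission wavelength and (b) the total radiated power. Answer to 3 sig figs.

λ_max ≈ 2.37 μm; P ≈ 1.63 W

(a) λ_max = b/T = 2.898×10⁻³/1222 = 2.372×10⁻⁶ m = 2.37 μm.
Area A = 1.29×10⁻⁵ m².
(b) P = σAT⁴ = 5.670×10⁻⁸×1.29×10⁻⁵×(1222)⁴ = 1.63 W.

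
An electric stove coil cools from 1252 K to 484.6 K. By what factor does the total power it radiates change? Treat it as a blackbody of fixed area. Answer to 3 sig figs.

P₂/P₁ ≈ 0.0224

P ∝ T⁴, so P₂/P₁ = (T₂/T₁)⁴ = (484.6/1252)⁴ = (0.387061)⁴ = 0.0224.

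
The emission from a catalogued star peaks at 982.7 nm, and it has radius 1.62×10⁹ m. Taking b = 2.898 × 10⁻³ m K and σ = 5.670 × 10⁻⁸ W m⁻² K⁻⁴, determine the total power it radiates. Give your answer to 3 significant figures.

P ≈ 1.41×10²⁶ W

Wien's law: T = b/λ_max = 2.898×10⁻³/9.827×10⁻⁷ = 2949.02 K.
Surface area A = 4πR² = 4π(1.62×10⁹ m)² = 3.29792×10¹⁹ m².
Then P = σAT⁴ = 5.670×10⁻⁸×3.29792×10¹⁹×(2949.02)⁴ = 1.41×10²⁶ W.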